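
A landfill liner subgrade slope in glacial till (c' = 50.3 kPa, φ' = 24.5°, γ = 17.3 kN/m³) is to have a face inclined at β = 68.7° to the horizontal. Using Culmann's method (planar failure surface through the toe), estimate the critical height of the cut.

H_c = 34.83 m

Culmann's analysis gives the critical failure plane at α_cr = (β + φ')/2 = (68.7 + 24.5)/2 = 46.6°, and the critical height
H_c = (4c'/γ) · sinβ cosφ' / [1 − cos(β − φ')]
    = (4·50.3/17.3) · sin68.7°·cos24.5° / [1 − cos(44.2°)]
    = 11.630 · 0.9317·0.9100 / [1 − 0.7169]
    = 11.630 · 0.8478 / 0.2831
    = 34.83 m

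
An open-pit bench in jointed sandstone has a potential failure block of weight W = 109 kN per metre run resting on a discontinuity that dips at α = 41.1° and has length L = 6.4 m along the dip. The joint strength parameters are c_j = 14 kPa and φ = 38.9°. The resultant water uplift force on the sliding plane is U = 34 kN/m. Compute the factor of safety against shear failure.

FS = 1.79

Resolving the block weight along and normal to the plane and applying the Mohr–Coulomb strength on the joint:
N' = W cosα − U = 109·cos41.1° − 34 = 48.1 kN/m
Driving force T = W sinα = 109·sin41.1° = 71.7 kN/m
Resisting force R = c_j·L + N'·tanφ = 14·6.4 + 48.1·tan38.9° = 89.6 + 38.8 = 128.4 kN/m
FS = R / T = 128.4 / 71.7 = 1.793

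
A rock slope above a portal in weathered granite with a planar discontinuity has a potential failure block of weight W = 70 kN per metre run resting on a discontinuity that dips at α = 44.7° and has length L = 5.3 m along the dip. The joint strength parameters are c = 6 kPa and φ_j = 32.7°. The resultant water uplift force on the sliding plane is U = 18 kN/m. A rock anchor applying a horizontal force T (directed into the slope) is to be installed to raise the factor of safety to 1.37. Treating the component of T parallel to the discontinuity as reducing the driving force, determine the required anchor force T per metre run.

Resolving forces along and normal to the sliding plane, with the horizontal anchor force T adding T·sinα to the effective normal force and T·cosα acting up the plane against the driving force:
FS = [cL + (W cosα − U + T sinα) tanφ_j] / [W sinα − T cosα]
Without the anchor: N' = 31.8 kN/m, driving T_d = 49.2 kN/m, resisting R = 6·5.3 + 31.8·tan32.7° = 52.2 kN/m, FS = 1.06.
Setting FS = 1.37 and solving for T:
1.37·(49.2 − T cos44.7°) = 52.2 + T sin44.7°·tan32.7°
T·(sin44.7°·tan32.7° + 1.37·cos44.7°) = 1.37·49.2 − 52.2
T·(0.7034·0.6420 + 1.37·0.7108) = 67.5 − 52.2 = 15.3
T·1.4254 = 15.3
T = 10.7 kN/m

T = 11 kN/m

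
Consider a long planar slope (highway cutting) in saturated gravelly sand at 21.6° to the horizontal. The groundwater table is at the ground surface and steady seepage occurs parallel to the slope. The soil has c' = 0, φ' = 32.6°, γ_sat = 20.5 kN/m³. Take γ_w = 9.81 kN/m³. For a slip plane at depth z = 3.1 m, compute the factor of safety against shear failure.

With seepage parallel to the slope and the water table at the surface, the effective normal stress on the slip plane uses the buoyant unit weight γ' = γ_sat − γ_w while the driving shear stress uses γ_sat:
FS = [c' + γ' z cos²β tanφ'] / [γ_sat z sinβ cosβ]
(For c' = 0 this reduces to FS = (γ'/γ_sat)·tanφ'/tanβ.)
γ' = 20.5 − 9.81 = 10.69 kN/m³
Numerator = 0.0 + 10.69·3.1·cos²21.6°·tan32.6° = 0.0 + 10.69·3.1·0.8645·0.6395 = 18.321 kPa
Denominator = 20.5·3.1·sin21.6°·cos21.6° = 20.5·3.1·0.3681·0.9298 = 21.751 kPa
FS = 18.321 / 21.751 = 0.842

FS = 0.84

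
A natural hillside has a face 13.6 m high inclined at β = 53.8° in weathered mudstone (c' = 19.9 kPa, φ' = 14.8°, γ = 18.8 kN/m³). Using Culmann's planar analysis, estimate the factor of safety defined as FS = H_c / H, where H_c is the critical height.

H_c = (4c'/γ) · sinβ cosφ' / [1 − cos(β − φ')]
    = (4·19.9/18.8) · sin53.8°·cos14.8° / [1 − cos39.0°]
    = 4.234 · 0.7802 / 0.2229 = 14.82 m
FS = H_c / H = 14.82 / 13.6 = 1.090

FS = 1.09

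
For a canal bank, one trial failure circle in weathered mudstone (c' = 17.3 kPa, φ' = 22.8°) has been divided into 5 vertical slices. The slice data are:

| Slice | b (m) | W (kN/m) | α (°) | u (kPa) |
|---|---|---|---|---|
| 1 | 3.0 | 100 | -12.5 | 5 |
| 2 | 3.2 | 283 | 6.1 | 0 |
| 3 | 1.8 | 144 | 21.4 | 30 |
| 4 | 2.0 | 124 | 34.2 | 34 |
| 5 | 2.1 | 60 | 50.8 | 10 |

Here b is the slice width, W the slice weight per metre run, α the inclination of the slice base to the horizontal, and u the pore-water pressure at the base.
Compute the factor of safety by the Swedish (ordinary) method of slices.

Ordinary method of slices: FS = Σ[c'·Δl_i + (W_i cosα_i − u_i·Δl_i)·tanφ'] / Σ W_i sinα_i, with Δl_i = b_i / cosα_i.
Slice 1: Δl = 3.0/cos(-12.5°) = 3.073 m; N'_1 = 100·cos(-12.5°) − 5·3.073 = 82.3; c'Δl = 53.16; W sinα = -21.6
Slice 2: Δl = 3.2/cos6.1° = 3.218 m; N'_2 = 283·cos6.1° − 0·3.218 = 281.4; c'Δl = 55.68; W sinα = 30.1
Slice 3: Δl = 1.8/cos21.4° = 1.933 m; N'_3 = 144·cos21.4° − 30·1.933 = 76.1; c'Δl = 33.45; W sinα = 52.5
Slice 4: Δl = 2.0/cos34.2° = 2.418 m; N'_4 = 124·cos34.2° − 34·2.418 = 20.3; c'Δl = 41.83; W sinα = 69.7
Slice 5: Δl = 2.1/cos50.8° = 3.323 m; N'_5 = 60·cos50.8° − 10·3.323 = 4.7; c'Δl = 57.48; W sinα = 46.5
Σc'Δl = 241.6 kN/m; ΣN' = 464.8 kN/m; ΣW sinα = 177.2 kN/m
Resisting = 241.6 + 464.8·tan22.8° = 241.6 + 195.4 = 437.0 kN/m
FS = 437.0 / 177.2 = 2.466

FS = 2.47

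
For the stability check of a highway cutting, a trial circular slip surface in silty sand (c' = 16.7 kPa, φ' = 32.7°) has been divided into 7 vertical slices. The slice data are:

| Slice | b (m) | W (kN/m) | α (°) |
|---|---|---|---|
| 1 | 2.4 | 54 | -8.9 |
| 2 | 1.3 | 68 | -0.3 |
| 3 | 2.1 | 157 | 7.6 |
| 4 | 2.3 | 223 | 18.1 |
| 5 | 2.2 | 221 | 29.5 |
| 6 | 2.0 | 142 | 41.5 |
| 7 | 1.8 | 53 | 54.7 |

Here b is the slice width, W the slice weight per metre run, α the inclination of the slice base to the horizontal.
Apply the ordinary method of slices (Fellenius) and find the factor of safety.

FS = 2.45

Ordinary method of slices: FS = Σ[c'·Δl_i + (W_i cosα_i)·tanφ'] / Σ W_i sinα_i, with Δl_i = b_i / cosα_i.
Slice 1: Δl = 2.4/cos(-8.9°) = 2.429 m; N'_1 = 54·cos(-8.9°) = 53.3; c'Δl = 40.57; W sinα = -8.4
Slice 2: Δl = 1.3/cos(-0.3°) = 1.300 m; N'_2 = 68·cos(-0.3°) = 68.0; c'Δl = 21.71; W sinα = -0.4
Slice 3: Δl = 2.1/cos7.6° = 2.119 m; N'_3 = 157·cos7.6° = 155.6; c'Δl = 35.38; W sinα = 20.8
Slice 4: Δl = 2.3/cos18.1° = 2.420 m; N'_4 = 223·cos18.1° = 212.0; c'Δl = 40.41; W sinα = 69.3
Slice 5: Δl = 2.2/cos29.5° = 2.528 m; N'_5 = 221·cos29.5° = 192.3; c'Δl = 42.21; W sinα = 108.8
Slice 6: Δl = 2.0/cos41.5° = 2.670 m; N'_6 = 142·cos41.5° = 106.4; c'Δl = 44.60; W sinα = 94.1
Slice 7: Δl = 1.8/cos54.7° = 3.115 m; N'_7 = 53·cos54.7° = 30.6; c'Δl = 52.02; W sinα = 43.3
Σc'Δl = 276.9 kN/m; ΣN' = 818.3 kN/m; ΣW sinα = 327.5 kN/m
Resisting = 276.9 + 818.3·tan32.7° = 276.9 + 525.3 = 802.2 kN/m
FS = 802.2 / 327.5 = 2.449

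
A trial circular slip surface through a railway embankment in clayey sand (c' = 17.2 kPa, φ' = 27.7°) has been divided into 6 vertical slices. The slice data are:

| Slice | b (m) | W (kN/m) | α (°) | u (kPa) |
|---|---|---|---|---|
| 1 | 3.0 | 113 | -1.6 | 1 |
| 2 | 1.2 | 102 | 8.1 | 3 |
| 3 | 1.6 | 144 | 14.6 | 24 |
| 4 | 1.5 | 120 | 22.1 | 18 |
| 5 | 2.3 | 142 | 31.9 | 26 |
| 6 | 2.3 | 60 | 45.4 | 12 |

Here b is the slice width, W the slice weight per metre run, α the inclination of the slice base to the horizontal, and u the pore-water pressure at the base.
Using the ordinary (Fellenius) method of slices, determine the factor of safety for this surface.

FS = 2.20

Ordinary method of slices: FS = Σ[c'·Δl_i + (W_i cosα_i − u_i·Δl_i)·tanφ'] / Σ W_i sinα_i, with Δl_i = b_i / cosα_i.
Slice 1: Δl = 3.0/cos(-1.6°) = 3.001 m; N'_1 = 113·cos(-1.6°) − 1·3.001 = 110.0; c'Δl = 51.62; W sinα = -3.2
Slice 2: Δl = 1.2/cos8.1° = 1.212 m; N'_2 = 102·cos8.1° − 3·1.212 = 97.3; c'Δl = 20.85; W sinα = 14.4
Slice 3: Δl = 1.6/cos14.6° = 1.653 m; N'_3 = 144·cos14.6° − 24·1.653 = 99.7; c'Δl = 28.44; W sinα = 36.3
Slice 4: Δl = 1.5/cos22.1° = 1.619 m; N'_4 = 120·cos22.1° − 18·1.619 = 82.0; c'Δl = 27.85; W sinα = 45.1
Slice 5: Δl = 2.3/cos31.9° = 2.709 m; N'_5 = 142·cos31.9° − 26·2.709 = 50.1; c'Δl = 46.60; W sinα = 75.0
Slice 6: Δl = 2.3/cos45.4° = 3.276 m; N'_6 = 60·cos45.4° − 12·3.276 = 2.8; c'Δl = 56.34; W sinα = 42.7
Σc'Δl = 231.7 kN/m; ΣN' = 441.9 kN/m; ΣW sinα = 210.4 kN/m
Resisting = 231.7 + 441.9·tan27.7° = 231.7 + 232.0 = 463.7 kN/m
FS = 463.7 / 210.4 = 2.204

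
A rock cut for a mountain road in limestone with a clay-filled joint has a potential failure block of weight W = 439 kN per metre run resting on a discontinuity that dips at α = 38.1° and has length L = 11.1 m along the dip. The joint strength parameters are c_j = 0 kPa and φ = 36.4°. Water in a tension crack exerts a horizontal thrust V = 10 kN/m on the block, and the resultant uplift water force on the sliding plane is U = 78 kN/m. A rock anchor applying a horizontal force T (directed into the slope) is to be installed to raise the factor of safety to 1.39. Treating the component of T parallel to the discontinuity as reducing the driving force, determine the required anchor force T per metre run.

T = 126 kN/m

Resolving forces along and normal to the sliding plane, with the horizontal anchor force T adding T·sinα to the effective normal force and T·cosα acting up the plane against the driving force:
FS = [c_jL + (W cosα − U − V sinα + T sinα) tanφ] / [W sinα + V cosα − T cosα]
Without the anchor: N' = 261.3 kN/m, driving T_d = 278.7 kN/m, resisting R = 0·11.1 + 261.3·tan36.4° = 192.6 kN/m, FS = 0.69.
Setting FS = 1.39 and solving for T:
1.39·(278.7 − T cos38.1°) = 192.6 + T sin38.1°·tan36.4°
T·(sin38.1°·tan36.4° + 1.39·cos38.1°) = 1.39·278.7 − 192.6
T·(0.6170·0.7373 + 1.39·0.7869) = 387.5 − 192.6 = 194.8
T·1.5488 = 194.8
T = 125.8 kN/m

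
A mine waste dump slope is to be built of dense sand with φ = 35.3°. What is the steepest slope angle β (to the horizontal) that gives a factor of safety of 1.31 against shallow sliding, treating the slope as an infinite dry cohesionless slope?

β = 28.4°

For an infinite dry cohesionless slope FS = tanφ/tanβ, so tanβ = tanφ / FS.
tanβ = tan35.3° / 1.31 = 0.7080 / 1.31 = 0.5405
β = arctan(0.5405) = 28.39°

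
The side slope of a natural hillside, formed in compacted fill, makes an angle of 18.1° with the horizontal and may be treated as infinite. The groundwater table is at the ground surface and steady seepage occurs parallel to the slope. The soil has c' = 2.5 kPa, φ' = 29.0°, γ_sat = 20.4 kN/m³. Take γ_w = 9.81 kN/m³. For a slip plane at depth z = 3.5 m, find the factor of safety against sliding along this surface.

With seepage parallel to the slope and the water table at the surface, the effective normal stress on the slip plane uses the buoyant unit weight γ' = γ_sat − γ_w while the driving shear stress uses γ_sat:
FS = [c' + γ' z cos²β tanφ'] / [γ_sat z sinβ cosβ]
γ' = 20.4 − 9.81 = 10.59 kN/m³
Numerator = 2.5 + 10.59·3.5·cos²18.1°·tan29.0° = 2.5 + 10.59·3.5·0.9035·0.5543 = 21.062 kPa
Denominator = 20.4·3.5·sin18.1°·cos18.1° = 20.4·3.5·0.3107·0.9505 = 21.085 kPa
FS = 21.062 / 21.085 = 0.999

FS = 1.00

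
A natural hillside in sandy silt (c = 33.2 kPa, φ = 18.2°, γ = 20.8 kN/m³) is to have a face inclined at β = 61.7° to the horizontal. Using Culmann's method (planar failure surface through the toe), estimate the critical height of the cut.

H_c = 19.45 m

Culmann's analysis gives the critical failure plane at α_cr = (β + φ)/2 = (61.7 + 18.2)/2 = 40.0°, and the critical height
H_c = (4c/γ) · sinβ cosφ / [1 − cos(β − φ)]
    = (4·33.2/20.8) · sin61.7°·cos18.2° / [1 − cos(43.5°)]
    = 6.385 · 0.8805·0.9500 / [1 − 0.7254]
    = 6.385 · 0.8364 / 0.2746
    = 19.45 m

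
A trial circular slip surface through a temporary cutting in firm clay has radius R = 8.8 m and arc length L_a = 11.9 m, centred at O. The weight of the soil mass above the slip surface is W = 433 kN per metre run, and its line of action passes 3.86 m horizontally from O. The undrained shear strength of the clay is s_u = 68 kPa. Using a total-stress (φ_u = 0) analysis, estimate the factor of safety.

Taking moments about the centre O, the resisting moment is provided by the undrained shear strength acting along the arc:
M_R = s_u·L_a·R = 68·11.90·8.8 = 7121.0 kN·m/m
M_D = W·d = 433·3.86 = 1671.4 kN·m/m
FS = M_R / M_D = 7121.0 / 1671.4 = 4.261

FS = 4.26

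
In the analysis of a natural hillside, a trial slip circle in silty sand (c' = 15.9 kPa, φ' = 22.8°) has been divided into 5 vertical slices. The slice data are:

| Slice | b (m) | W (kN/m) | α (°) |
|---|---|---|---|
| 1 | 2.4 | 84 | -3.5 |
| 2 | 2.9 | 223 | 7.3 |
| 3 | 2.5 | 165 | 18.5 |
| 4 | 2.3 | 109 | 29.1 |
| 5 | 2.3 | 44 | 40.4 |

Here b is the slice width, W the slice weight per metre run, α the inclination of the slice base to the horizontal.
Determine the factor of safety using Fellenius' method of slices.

FS = 2.96

Ordinary method of slices: FS = Σ[c'·Δl_i + (W_i cosα_i)·tanφ'] / Σ W_i sinα_i, with Δl_i = b_i / cosα_i.
Slice 1: Δl = 2.4/cos(-3.5°) = 2.404 m; N'_1 = 84·cos(-3.5°) = 83.8; c'Δl = 38.23; W sinα = -5.1
Slice 2: Δl = 2.9/cos7.3° = 2.924 m; N'_2 = 223·cos7.3° = 221.2; c'Δl = 46.49; W sinα = 28.3
Slice 3: Δl = 2.5/cos18.5° = 2.636 m; N'_3 = 165·cos18.5° = 156.5; c'Δl = 41.92; W sinα = 52.4
Slice 4: Δl = 2.3/cos29.1° = 2.632 m; N'_4 = 109·cos29.1° = 95.2; c'Δl = 41.85; W sinα = 53.0
Slice 5: Δl = 2.3/cos40.4° = 3.020 m; N'_5 = 44·cos40.4° = 33.5; c'Δl = 48.02; W sinα = 28.5
Σc'Δl = 216.5 kN/m; ΣN' = 590.3 kN/m; ΣW sinα = 157.1 kN/m
Resisting = 216.5 + 590.3·tan22.8° = 216.5 + 248.1 = 464.6 kN/m
FS = 464.6 / 157.1 = 2.958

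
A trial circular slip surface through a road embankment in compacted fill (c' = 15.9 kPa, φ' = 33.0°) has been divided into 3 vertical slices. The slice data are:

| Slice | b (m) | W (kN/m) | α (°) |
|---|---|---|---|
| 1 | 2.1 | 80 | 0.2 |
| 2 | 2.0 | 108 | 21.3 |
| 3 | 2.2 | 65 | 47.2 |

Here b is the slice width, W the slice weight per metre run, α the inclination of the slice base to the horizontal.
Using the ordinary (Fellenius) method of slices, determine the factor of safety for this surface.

FS = 3.04

Ordinary method of slices: FS = Σ[c'·Δl_i + (W_i cosα_i)·tanφ'] / Σ W_i sinα_i, with Δl_i = b_i / cosα_i.
Slice 1: Δl = 2.1/cos0.2° = 2.100 m; N'_1 = 80·cos0.2° = 80.0; c'Δl = 33.39; W sinα = 0.3
Slice 2: Δl = 2.0/cos21.3° = 2.147 m; N'_2 = 108·cos21.3° = 100.6; c'Δl = 34.13; W sinα = 39.2
Slice 3: Δl = 2.2/cos47.2° = 3.238 m; N'_3 = 65·cos47.2° = 44.2; c'Δl = 51.48; W sinα = 47.7
Σc'Δl = 119.0 kN/m; ΣN' = 224.8 kN/m; ΣW sinα = 87.2 kN/m
Resisting = 119.0 + 224.8·tan33.0° = 119.0 + 146.0 = 265.0 kN/m
FS = 265.0 / 87.2 = 3.039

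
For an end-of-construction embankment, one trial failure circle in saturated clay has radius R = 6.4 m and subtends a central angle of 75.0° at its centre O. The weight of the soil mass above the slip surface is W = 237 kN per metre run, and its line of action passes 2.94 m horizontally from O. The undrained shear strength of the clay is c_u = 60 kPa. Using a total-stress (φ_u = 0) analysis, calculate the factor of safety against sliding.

Taking moments about the centre O, the resisting moment is provided by the undrained shear strength acting along the arc:
Arc length L_a = R·θ = 6.4·(75.0°·π/180) = 6.4·1.3090 = 8.38 m
M_R = c_u·L_a·R = 60·8.38·6.4 = 3217.0 kN·m/m
M_D = W·d = 237·2.94 = 696.8 kN·m/m
FS = M_R / M_D = 3217.0 / 696.8 = 4.617

FS = 4.62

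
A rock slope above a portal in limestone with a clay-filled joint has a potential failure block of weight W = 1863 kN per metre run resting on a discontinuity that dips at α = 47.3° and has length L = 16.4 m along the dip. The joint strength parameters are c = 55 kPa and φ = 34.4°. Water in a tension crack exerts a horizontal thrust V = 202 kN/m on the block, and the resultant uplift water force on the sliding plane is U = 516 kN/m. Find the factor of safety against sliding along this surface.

Resolving the block weight along and normal to the plane and applying the Mohr–Coulomb strength on the joint:
N' = W cosα − U − V sinα = 1863·cos47.3° − 516 − 202·sin47.3° = 599.0 kN/m
Driving force T = W sinα + V cosα = 1863·sin47.3° + 202·cos47.3° = 1506.1 kN/m
Resisting force R = c·L + N'·tanφ = 55·16.4 + 599.0·tan34.4° = 902.0 + 410.1 = 1312.1 kN/m
FS = R / T = 1312.1 / 1506.1 = 0.871

FS = 0.87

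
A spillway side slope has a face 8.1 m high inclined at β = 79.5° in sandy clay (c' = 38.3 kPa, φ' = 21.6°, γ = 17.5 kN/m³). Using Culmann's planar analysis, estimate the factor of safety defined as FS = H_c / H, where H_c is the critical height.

FS = 2.11

H_c = (4c'/γ) · sinβ cosφ' / [1 − cos(β − φ')]
    = (4·38.3/17.5) · sin79.5°·cos21.6° / [1 − cos57.9°]
    = 8.754 · 0.9142 / 0.4686 = 17.08 m
FS = H_c / H = 17.08 / 8.1 = 2.109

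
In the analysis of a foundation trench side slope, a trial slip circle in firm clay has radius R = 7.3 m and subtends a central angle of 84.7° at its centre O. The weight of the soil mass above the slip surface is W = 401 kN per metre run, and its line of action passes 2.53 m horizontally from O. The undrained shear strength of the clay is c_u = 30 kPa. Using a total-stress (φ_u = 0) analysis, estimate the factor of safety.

Taking moments about the centre O, the resisting moment is provided by the undrained shear strength acting along the arc:
Arc length L_a = R·θ = 7.3·(84.7°·π/180) = 7.3·1.4783 = 10.79 m
M_R = c_u·L_a·R = 30·10.79·7.3 = 2363.3 kN·m/m
M_D = W·d = 401·2.53 = 1014.5 kN·m/m
FS = M_R / M_D = 2363.3 / 1014.5 = 2.330

FS = 2.33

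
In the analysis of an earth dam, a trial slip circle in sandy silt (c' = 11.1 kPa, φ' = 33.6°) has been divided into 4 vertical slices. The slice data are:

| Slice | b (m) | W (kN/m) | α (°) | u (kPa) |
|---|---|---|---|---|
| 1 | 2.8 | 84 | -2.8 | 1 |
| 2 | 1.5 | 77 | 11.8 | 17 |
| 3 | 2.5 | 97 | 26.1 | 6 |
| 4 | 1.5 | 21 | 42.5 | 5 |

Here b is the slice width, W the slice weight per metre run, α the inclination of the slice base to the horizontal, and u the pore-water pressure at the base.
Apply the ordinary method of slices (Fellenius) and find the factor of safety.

Ordinary method of slices: FS = Σ[c'·Δl_i + (W_i cosα_i − u_i·Δl_i)·tanφ'] / Σ W_i sinα_i, with Δl_i = b_i / cosα_i.
Slice 1: Δl = 2.8/cos(-2.8°) = 2.803 m; N'_1 = 84·cos(-2.8°) − 1·2.803 = 81.1; c'Δl = 31.12; W sinα = -4.1
Slice 2: Δl = 1.5/cos11.8° = 1.532 m; N'_2 = 77·cos11.8° − 17·1.532 = 49.3; c'Δl = 17.01; W sinα = 15.7
Slice 3: Δl = 2.5/cos26.1° = 2.784 m; N'_3 = 97·cos26.1° − 6·2.784 = 70.4; c'Δl = 30.90; W sinα = 42.7
Slice 4: Δl = 1.5/cos42.5° = 2.035 m; N'_4 = 21·cos42.5° − 5·2.035 = 5.3; c'Δl = 22.58; W sinα = 14.2
Σc'Δl = 101.6 kN/m; ΣN' = 206.1 kN/m; ΣW sinα = 68.5 kN/m
Resisting = 101.6 + 206.1·tan33.6° = 101.6 + 137.0 = 238.6 kN/m
FS = 238.6 / 68.5 = 3.482

FS = 3.48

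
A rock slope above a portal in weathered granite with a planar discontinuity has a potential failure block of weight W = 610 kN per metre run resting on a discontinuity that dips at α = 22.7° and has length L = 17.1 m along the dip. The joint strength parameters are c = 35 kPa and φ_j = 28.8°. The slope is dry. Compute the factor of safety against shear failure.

FS = 3.86

Resolving the block weight along and normal to the plane and applying the Mohr–Coulomb strength on the joint:
N' = W cosα = 610·cos22.7° = 562.7 kN/m
Driving force T = W sinα = 610·sin22.7° = 235.4 kN/m
Resisting force R = c·L + N'·tanφ_j = 35·17.1 + 562.7·tan28.8° = 598.5 + 309.4 = 907.9 kN/m
FS = R / T = 907.9 / 235.4 = 3.857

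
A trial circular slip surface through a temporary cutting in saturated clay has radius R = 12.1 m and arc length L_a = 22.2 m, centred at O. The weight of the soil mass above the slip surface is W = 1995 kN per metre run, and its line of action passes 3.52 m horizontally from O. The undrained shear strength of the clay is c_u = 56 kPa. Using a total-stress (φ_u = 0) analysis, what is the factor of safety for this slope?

Taking moments about the centre O, the resisting moment is provided by the undrained shear strength acting along the arc:
M_R = c_u·L_a·R = 56·22.20·12.1 = 15042.7 kN·m/m
M_D = W·d = 1995·3.52 = 7022.4 kN·m/m
FS = M_R / M_D = 15042.7 / 7022.4 = 2.142

FS = 2.14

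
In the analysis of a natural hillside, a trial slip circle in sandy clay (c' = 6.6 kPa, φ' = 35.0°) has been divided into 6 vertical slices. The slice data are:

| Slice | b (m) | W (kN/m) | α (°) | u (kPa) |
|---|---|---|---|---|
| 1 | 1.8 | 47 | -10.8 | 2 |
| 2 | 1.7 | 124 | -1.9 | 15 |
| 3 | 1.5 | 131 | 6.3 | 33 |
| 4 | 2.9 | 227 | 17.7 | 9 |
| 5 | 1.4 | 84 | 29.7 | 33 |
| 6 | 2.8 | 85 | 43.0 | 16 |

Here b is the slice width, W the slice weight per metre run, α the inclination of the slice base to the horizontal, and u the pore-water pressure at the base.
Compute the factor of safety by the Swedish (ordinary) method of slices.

FS = 2.30

Ordinary method of slices: FS = Σ[c'·Δl_i + (W_i cosα_i − u_i·Δl_i)·tanφ'] / Σ W_i sinα_i, with Δl_i = b_i / cosα_i.
Slice 1: Δl = 1.8/cos(-10.8°) = 1.832 m; N'_1 = 47·cos(-10.8°) − 2·1.832 = 42.5; c'Δl = 12.09; W sinα = -8.8
Slice 2: Δl = 1.7/cos(-1.9°) = 1.701 m; N'_2 = 124·cos(-1.9°) − 15·1.701 = 98.4; c'Δl = 11.23; W sinα = -4.1
Slice 3: Δl = 1.5/cos6.3° = 1.509 m; N'_3 = 131·cos6.3° − 33·1.509 = 80.4; c'Δl = 9.96; W sinα = 14.4
Slice 4: Δl = 2.9/cos17.7° = 3.044 m; N'_4 = 227·cos17.7° − 9·3.044 = 188.9; c'Δl = 20.09; W sinα = 69.0
Slice 5: Δl = 1.4/cos29.7° = 1.612 m; N'_5 = 84·cos29.7° − 33·1.612 = 19.8; c'Δl = 10.64; W sinα = 41.6
Slice 6: Δl = 2.8/cos43.0° = 3.829 m; N'_6 = 85·cos43.0° − 16·3.829 = 0.9; c'Δl = 25.27; W sinα = 58.0
Σc'Δl = 89.3 kN/m; ΣN' = 430.9 kN/m; ΣW sinα = 170.1 kN/m
Resisting = 89.3 + 430.9·tan35.0° = 89.3 + 301.7 = 391.0 kN/m
FS = 391.0 / 170.1 = 2.299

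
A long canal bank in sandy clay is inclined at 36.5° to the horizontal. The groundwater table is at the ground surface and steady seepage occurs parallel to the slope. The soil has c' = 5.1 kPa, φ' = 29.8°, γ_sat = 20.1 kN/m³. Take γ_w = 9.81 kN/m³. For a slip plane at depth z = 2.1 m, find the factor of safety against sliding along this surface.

FS = 0.65

With seepage parallel to the slope and the water table at the surface, the effective normal stress on the slip plane uses the buoyant unit weight γ' = γ_sat − γ_w while the driving shear stress uses γ_sat:
FS = [c' + γ' z cos²β tanφ'] / [γ_sat z sinβ cosβ]
γ' = 20.1 − 9.81 = 10.29 kN/m³
Numerator = 5.1 + 10.29·2.1·cos²36.5°·tan29.8° = 5.1 + 10.29·2.1·0.6462·0.5727 = 13.097 kPa
Denominator = 20.1·2.1·sin36.5°·cos36.5° = 20.1·2.1·0.5948·0.8039 = 20.183 kPa
FS = 13.097 / 20.183 = 0.649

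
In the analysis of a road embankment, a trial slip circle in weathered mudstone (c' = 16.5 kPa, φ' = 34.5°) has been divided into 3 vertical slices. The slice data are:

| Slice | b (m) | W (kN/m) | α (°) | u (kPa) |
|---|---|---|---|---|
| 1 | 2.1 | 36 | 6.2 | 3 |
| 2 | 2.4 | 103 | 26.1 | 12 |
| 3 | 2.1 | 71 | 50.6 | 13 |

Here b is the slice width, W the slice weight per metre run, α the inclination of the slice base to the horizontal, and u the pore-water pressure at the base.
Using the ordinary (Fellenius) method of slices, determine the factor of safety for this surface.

Ordinary method of slices: FS = Σ[c'·Δl_i + (W_i cosα_i − u_i·Δl_i)·tanφ'] / Σ W_i sinα_i, with Δl_i = b_i / cosα_i.
Slice 1: Δl = 2.1/cos6.2° = 2.112 m; N'_1 = 36·cos6.2° − 3·2.112 = 29.5; c'Δl = 34.85; W sinα = 3.9
Slice 2: Δl = 2.4/cos26.1° = 2.673 m; N'_2 = 103·cos26.1° − 12·2.673 = 60.4; c'Δl = 44.10; W sinα = 45.3
Slice 3: Δl = 2.1/cos50.6° = 3.308 m; N'_3 = 71·cos50.6° − 13·3.308 = 2.1; c'Δl = 54.59; W sinα = 54.9
Σc'Δl = 133.5 kN/m; ΣN' = 91.9 kN/m; ΣW sinα = 104.1 kN/m
Resisting = 133.5 + 91.9·tan34.5° = 133.5 + 63.2 = 196.7 kN/m
FS = 196.7 / 104.1 = 1.890

FS = 1.89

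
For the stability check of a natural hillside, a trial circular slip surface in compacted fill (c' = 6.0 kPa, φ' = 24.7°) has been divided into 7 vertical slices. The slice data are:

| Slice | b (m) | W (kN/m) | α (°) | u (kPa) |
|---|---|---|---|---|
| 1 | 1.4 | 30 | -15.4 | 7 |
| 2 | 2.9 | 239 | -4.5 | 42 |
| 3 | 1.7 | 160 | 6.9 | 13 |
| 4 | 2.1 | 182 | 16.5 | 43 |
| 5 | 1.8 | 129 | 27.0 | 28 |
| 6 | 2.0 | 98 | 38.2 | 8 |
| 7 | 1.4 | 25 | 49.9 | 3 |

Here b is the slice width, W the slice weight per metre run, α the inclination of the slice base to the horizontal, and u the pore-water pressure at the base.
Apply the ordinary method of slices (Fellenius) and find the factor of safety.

Ordinary method of slices: FS = Σ[c'·Δl_i + (W_i cosα_i − u_i·Δl_i)·tanφ'] / Σ W_i sinα_i, with Δl_i = b_i / cosα_i.
Slice 1: Δl = 1.4/cos(-15.4°) = 1.452 m; N'_1 = 30·cos(-15.4°) − 7·1.452 = 18.8; c'Δl = 8.71; W sinα = -8.0
Slice 2: Δl = 2.9/cos(-4.5°) = 2.909 m; N'_2 = 239·cos(-4.5°) − 42·2.909 = 116.1; c'Δl = 17.45; W sinα = -18.8
Slice 3: Δl = 1.7/cos6.9° = 1.712 m; N'_3 = 160·cos6.9° − 13·1.712 = 136.6; c'Δl = 10.27; W sinα = 19.2
Slice 4: Δl = 2.1/cos16.5° = 2.190 m; N'_4 = 182·cos16.5° − 43·2.190 = 80.3; c'Δl = 13.14; W sinα = 51.7
Slice 5: Δl = 1.8/cos27.0° = 2.020 m; N'_5 = 129·cos27.0° − 28·2.020 = 58.4; c'Δl = 12.12; W sinα = 58.6
Slice 6: Δl = 2.0/cos38.2° = 2.545 m; N'_6 = 98·cos38.2° − 8·2.545 = 56.7; c'Δl = 15.27; W sinα = 60.6
Slice 7: Δl = 1.4/cos49.9° = 2.173 m; N'_7 = 25·cos49.9° − 3·2.173 = 9.6; c'Δl = 13.04; W sinα = 19.1
Σc'Δl = 90.0 kN/m; ΣN' = 476.4 kN/m; ΣW sinα = 182.5 kN/m
Resisting = 90.0 + 476.4·tan24.7° = 90.0 + 219.1 = 309.1 kN/m
FS = 309.1 / 182.5 = 1.694

FS = 1.69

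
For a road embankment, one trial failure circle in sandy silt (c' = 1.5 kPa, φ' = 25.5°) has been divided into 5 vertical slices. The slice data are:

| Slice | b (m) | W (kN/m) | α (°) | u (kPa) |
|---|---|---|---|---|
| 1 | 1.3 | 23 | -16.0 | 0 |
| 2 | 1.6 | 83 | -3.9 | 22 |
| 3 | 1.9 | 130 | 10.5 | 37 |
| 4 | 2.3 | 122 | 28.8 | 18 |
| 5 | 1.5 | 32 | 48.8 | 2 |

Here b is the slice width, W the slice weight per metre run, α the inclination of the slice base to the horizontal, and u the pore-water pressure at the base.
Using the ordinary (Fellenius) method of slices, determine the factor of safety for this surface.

Ordinary method of slices: FS = Σ[c'·Δl_i + (W_i cosα_i − u_i·Δl_i)·tanφ'] / Σ W_i sinα_i, with Δl_i = b_i / cosα_i.
Slice 1: Δl = 1.3/cos(-16.0°) = 1.352 m; N'_1 = 23·cos(-16.0°) − 0·1.352 = 22.1; c'Δl = 2.03; W sinα = -6.3
Slice 2: Δl = 1.6/cos(-3.9°) = 1.604 m; N'_2 = 83·cos(-3.9°) − 22·1.604 = 47.5; c'Δl = 2.41; W sinα = -5.6
Slice 3: Δl = 1.9/cos10.5° = 1.932 m; N'_3 = 130·cos10.5° − 37·1.932 = 56.3; c'Δl = 2.90; W sinα = 23.7
Slice 4: Δl = 2.3/cos28.8° = 2.625 m; N'_4 = 122·cos28.8° − 18·2.625 = 59.7; c'Δl = 3.94; W sinα = 58.8
Slice 5: Δl = 1.5/cos48.8° = 2.277 m; N'_5 = 32·cos48.8° − 2·2.277 = 16.5; c'Δl = 3.42; W sinα = 24.1
Σc'Δl = 14.7 kN/m; ΣN' = 202.2 kN/m; ΣW sinα = 94.6 kN/m
Resisting = 14.7 + 202.2·tan25.5° = 14.7 + 96.4 = 111.1 kN/m
FS = 111.1 / 94.6 = 1.175

FS = 1.18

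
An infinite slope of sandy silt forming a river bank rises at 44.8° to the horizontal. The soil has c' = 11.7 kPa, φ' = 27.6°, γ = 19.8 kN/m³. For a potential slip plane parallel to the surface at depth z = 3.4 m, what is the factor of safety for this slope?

FS = 0.87

For an infinite slope with a slip plane parallel to the surface (no pore pressure): FS = [c' + γz cos²β tanφ'] / [γz sinβ cosβ].
γz = 19.8·3.4 = 67.32 kN/m²
Numerator = 11.7 + 67.32·cos²44.8°·tan27.6° = 11.7 + 67.32·0.5035·0.5228 = 29.420 kPa
Denominator = 67.32·sin44.8°·cos44.8° = 67.32·0.7046·0.7096 = 33.659 kPa
FS = 29.420 / 33.659 = 0.874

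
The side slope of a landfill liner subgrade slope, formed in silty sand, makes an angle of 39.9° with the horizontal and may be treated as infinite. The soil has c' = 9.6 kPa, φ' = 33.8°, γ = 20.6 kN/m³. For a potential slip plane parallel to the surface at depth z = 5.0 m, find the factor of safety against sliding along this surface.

For an infinite slope with a slip plane parallel to the surface (no pore pressure): FS = [c' + γz cos²β tanφ'] / [γz sinβ cosβ].
γz = 20.6·5.0 = 103.00 kN/m²
Numerator = 9.6 + 103.00·cos²39.9°·tan33.8° = 9.6 + 103.00·0.5885·0.6694 = 50.181 kPa
Denominator = 103.00·sin39.9°·cos39.9° = 103.00·0.6414·0.7672 = 50.686 kPa
FS = 50.181 / 50.686 = 0.990

FS = 0.99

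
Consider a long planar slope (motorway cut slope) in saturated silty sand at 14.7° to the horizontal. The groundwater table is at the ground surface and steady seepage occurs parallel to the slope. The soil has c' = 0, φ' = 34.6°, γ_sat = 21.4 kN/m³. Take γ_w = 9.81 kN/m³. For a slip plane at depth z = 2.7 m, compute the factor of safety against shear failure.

With seepage parallel to the slope and the water table at the surface, the effective normal stress on the slip plane uses the buoyant unit weight γ' = γ_sat − γ_w while the driving shear stress uses γ_sat:
FS = [c' + γ' z cos²β tanφ'] / [γ_sat z sinβ cosβ]
(For c' = 0 this reduces to FS = (γ'/γ_sat)·tanφ'/tanβ.)
γ' = 21.4 − 9.81 = 11.59 kN/m³
Numerator = 0.0 + 11.59·2.7·cos²14.7°·tan34.6° = 0.0 + 11.59·2.7·0.9356·0.6899 = 20.198 kPa
Denominator = 21.4·2.7·sin14.7°·cos14.7° = 21.4·2.7·0.2538·0.9673 = 14.182 kPa
FS = 20.198 / 14.182 = 1.424

FS = 1.42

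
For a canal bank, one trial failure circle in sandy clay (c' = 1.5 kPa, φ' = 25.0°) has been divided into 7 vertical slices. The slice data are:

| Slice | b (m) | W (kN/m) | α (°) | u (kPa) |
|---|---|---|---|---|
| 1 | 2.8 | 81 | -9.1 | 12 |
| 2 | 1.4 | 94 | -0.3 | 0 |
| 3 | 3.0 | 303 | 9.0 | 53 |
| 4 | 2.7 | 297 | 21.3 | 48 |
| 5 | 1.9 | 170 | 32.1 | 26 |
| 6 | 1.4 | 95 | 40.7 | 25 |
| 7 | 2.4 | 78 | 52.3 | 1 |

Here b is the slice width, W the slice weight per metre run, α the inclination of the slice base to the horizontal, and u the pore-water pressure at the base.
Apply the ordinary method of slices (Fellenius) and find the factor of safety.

Ordinary method of slices: FS = Σ[c'·Δl_i + (W_i cosα_i − u_i·Δl_i)·tanφ'] / Σ W_i sinα_i, with Δl_i = b_i / cosα_i.
Slice 1: Δl = 2.8/cos(-9.1°) = 2.836 m; N'_1 = 81·cos(-9.1°) − 12·2.836 = 46.0; c'Δl = 4.25; W sinα = -12.8
Slice 2: Δl = 1.4/cos(-0.3°) = 1.400 m; N'_2 = 94·cos(-0.3°) − 0·1.400 = 94.0; c'Δl = 2.10; W sinα = -0.5
Slice 3: Δl = 3.0/cos9.0° = 3.037 m; N'_3 = 303·cos9.0° − 53·3.037 = 138.3; c'Δl = 4.56; W sinα = 47.4
Slice 4: Δl = 2.7/cos21.3° = 2.898 m; N'_4 = 297·cos21.3° − 48·2.898 = 137.6; c'Δl = 4.35; W sinα = 107.9
Slice 5: Δl = 1.9/cos32.1° = 2.243 m; N'_5 = 170·cos32.1° − 26·2.243 = 85.7; c'Δl = 3.36; W sinα = 90.3
Slice 6: Δl = 1.4/cos40.7° = 1.847 m; N'_6 = 95·cos40.7° − 25·1.847 = 25.9; c'Δl = 2.77; W sinα = 61.9
Slice 7: Δl = 2.4/cos52.3° = 3.925 m; N'_7 = 78·cos52.3° − 1·3.925 = 43.8; c'Δl = 5.89; W sinα = 61.7
Σc'Δl = 27.3 kN/m; ΣN' = 571.2 kN/m; ΣW sinα = 356.0 kN/m
Resisting = 27.3 + 571.2·tan25.0° = 27.3 + 266.3 = 293.6 kN/m
FS = 293.6 / 356.0 = 0.825

FS = 0.82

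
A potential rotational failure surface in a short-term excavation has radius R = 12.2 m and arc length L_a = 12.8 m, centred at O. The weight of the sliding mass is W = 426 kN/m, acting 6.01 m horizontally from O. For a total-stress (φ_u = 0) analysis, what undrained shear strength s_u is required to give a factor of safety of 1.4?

FS = s_u·L_a·R / (W·d), so s_u = FS·W·d / (L_a·R).
s_u = 1.4·426·6.01 / (12.80·12.2) = 3584.4 / 156.16 = 22.95 kPa

s_u = 23.0 kPa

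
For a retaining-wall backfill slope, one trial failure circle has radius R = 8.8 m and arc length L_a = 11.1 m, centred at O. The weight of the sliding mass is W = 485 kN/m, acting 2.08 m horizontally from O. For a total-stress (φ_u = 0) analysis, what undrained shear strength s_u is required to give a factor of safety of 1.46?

FS = s_u·L_a·R / (W·d), so s_u = FS·W·d / (L_a·R).
s_u = 1.46·485·2.08 / (11.10·8.8) = 1472.8 / 97.68 = 15.08 kPa

s_u = 15.1 kPa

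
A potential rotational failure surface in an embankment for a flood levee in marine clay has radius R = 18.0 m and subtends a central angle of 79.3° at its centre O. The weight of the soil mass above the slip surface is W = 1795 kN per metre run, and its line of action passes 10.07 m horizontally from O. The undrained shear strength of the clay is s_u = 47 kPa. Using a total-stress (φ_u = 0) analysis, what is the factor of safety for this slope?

FS = 1.17

Taking moments about the centre O, the resisting moment is provided by the undrained shear strength acting along the arc:
Arc length L_a = R·θ = 18.0·(79.3°·π/180) = 18.0·1.3840 = 24.91 m
M_R = s_u·L_a·R = 47·24.91·18.0 = 21076.3 kN·m/m
M_D = W·d = 1795·10.07 = 18075.7 kN·m/m
FS = M_R / M_D = 21076.3 / 18075.7 = 1.166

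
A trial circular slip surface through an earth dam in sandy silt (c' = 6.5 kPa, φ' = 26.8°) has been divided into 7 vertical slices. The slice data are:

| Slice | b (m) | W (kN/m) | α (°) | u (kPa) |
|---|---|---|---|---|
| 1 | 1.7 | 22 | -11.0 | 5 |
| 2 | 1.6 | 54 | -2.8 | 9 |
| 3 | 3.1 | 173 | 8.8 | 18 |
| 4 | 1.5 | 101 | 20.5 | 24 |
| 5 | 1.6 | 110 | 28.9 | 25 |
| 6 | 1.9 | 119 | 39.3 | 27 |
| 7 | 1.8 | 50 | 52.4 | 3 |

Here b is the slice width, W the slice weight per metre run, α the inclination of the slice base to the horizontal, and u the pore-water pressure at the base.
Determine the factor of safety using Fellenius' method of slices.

FS = 1.17

Ordinary method of slices: FS = Σ[c'·Δl_i + (W_i cosα_i − u_i·Δl_i)·tanφ'] / Σ W_i sinα_i, with Δl_i = b_i / cosα_i.
Slice 1: Δl = 1.7/cos(-11.0°) = 1.732 m; N'_1 = 22·cos(-11.0°) − 5·1.732 = 12.9; c'Δl = 11.26; W sinα = -4.2
Slice 2: Δl = 1.6/cos(-2.8°) = 1.602 m; N'_2 = 54·cos(-2.8°) − 9·1.602 = 39.5; c'Δl = 10.41; W sinα = -2.6
Slice 3: Δl = 3.1/cos8.8° = 3.137 m; N'_3 = 173·cos8.8° − 18·3.137 = 114.5; c'Δl = 20.39; W sinα = 26.5
Slice 4: Δl = 1.5/cos20.5° = 1.601 m; N'_4 = 101·cos20.5° − 24·1.601 = 56.2; c'Δl = 10.41; W sinα = 35.4
Slice 5: Δl = 1.6/cos28.9° = 1.828 m; N'_5 = 110·cos28.9° − 25·1.828 = 50.6; c'Δl = 11.88; W sinα = 53.2
Slice 6: Δl = 1.9/cos39.3° = 2.455 m; N'_6 = 119·cos39.3° − 27·2.455 = 25.8; c'Δl = 15.96; W sinα = 75.4
Slice 7: Δl = 1.8/cos52.4° = 2.950 m; N'_7 = 50·cos52.4° − 3·2.950 = 21.7; c'Δl = 19.18; W sinα = 39.6
Σc'Δl = 99.5 kN/m; ΣN' = 321.2 kN/m; ΣW sinα = 223.1 kN/m
Resisting = 99.5 + 321.2·tan26.8° = 99.5 + 162.2 = 261.7 kN/m
FS = 261.7 / 223.1 = 1.173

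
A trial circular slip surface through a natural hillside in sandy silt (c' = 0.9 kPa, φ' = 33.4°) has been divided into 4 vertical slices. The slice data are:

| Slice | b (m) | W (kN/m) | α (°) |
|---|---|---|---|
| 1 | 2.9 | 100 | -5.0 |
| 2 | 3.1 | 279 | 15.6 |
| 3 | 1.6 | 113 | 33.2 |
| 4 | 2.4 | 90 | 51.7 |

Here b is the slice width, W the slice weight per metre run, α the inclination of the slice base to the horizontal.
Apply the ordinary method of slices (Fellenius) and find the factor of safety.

FS = 1.77

Ordinary method of slices: FS = Σ[c'·Δl_i + (W_i cosα_i)·tanφ'] / Σ W_i sinα_i, with Δl_i = b_i / cosα_i.
Slice 1: Δl = 2.9/cos(-5.0°) = 2.911 m; N'_1 = 100·cos(-5.0°) = 99.6; c'Δl = 2.62; W sinα = -8.7
Slice 2: Δl = 3.1/cos15.6° = 3.219 m; N'_2 = 279·cos15.6° = 268.7; c'Δl = 2.90; W sinα = 75.0
Slice 3: Δl = 1.6/cos33.2° = 1.912 m; N'_3 = 113·cos33.2° = 94.6; c'Δl = 1.72; W sinα = 61.9
Slice 4: Δl = 2.4/cos51.7° = 3.872 m; N'_4 = 90·cos51.7° = 55.8; c'Δl = 3.49; W sinα = 70.6
Σc'Δl = 10.7 kN/m; ΣN' = 518.7 kN/m; ΣW sinα = 198.8 kN/m
Resisting = 10.7 + 518.7·tan33.4° = 10.7 + 342.0 = 352.7 kN/m
FS = 352.7 / 198.8 = 1.774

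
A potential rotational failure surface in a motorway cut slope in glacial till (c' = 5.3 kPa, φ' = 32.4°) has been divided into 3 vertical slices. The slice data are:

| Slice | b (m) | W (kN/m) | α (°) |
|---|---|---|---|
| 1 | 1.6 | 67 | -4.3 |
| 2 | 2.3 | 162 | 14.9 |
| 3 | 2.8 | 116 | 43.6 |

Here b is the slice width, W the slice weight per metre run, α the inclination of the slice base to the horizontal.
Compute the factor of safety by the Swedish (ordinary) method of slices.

Ordinary method of slices: FS = Σ[c'·Δl_i + (W_i cosα_i)·tanφ'] / Σ W_i sinα_i, with Δl_i = b_i / cosα_i.
Slice 1: Δl = 1.6/cos(-4.3°) = 1.605 m; N'_1 = 67·cos(-4.3°) = 66.8; c'Δl = 8.50; W sinα = -5.0
Slice 2: Δl = 2.3/cos14.9° = 2.380 m; N'_2 = 162·cos14.9° = 156.6; c'Δl = 12.61; W sinα = 41.7
Slice 3: Δl = 2.8/cos43.6° = 3.866 m; N'_3 = 116·cos43.6° = 84.0; c'Δl = 20.49; W sinα = 80.0
Σc'Δl = 41.6 kN/m; ΣN' = 307.4 kN/m; ΣW sinα = 116.6 kN/m
Resisting = 41.6 + 307.4·tan32.4° = 41.6 + 195.1 = 236.7 kN/m
FS = 236.7 / 116.6 = 2.029

FS = 2.03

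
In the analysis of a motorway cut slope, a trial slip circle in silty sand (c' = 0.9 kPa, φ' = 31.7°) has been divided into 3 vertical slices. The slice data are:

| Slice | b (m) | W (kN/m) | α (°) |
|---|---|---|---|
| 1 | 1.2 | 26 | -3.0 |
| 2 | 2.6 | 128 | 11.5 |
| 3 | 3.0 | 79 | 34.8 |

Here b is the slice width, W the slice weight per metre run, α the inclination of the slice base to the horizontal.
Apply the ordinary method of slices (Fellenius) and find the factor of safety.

FS = 2.03

Ordinary method of slices: FS = Σ[c'·Δl_i + (W_i cosα_i)·tanφ'] / Σ W_i sinα_i, with Δl_i = b_i / cosα_i.
Slice 1: Δl = 1.2/cos(-3.0°) = 1.202 m; N'_1 = 26·cos(-3.0°) = 26.0; c'Δl = 1.08; W sinα = -1.4
Slice 2: Δl = 2.6/cos11.5° = 2.653 m; N'_2 = 128·cos11.5° = 125.4; c'Δl = 2.39; W sinα = 25.5
Slice 3: Δl = 3.0/cos34.8° = 3.653 m; N'_3 = 79·cos34.8° = 64.9; c'Δl = 3.29; W sinα = 45.1
Σc'Δl = 6.8 kN/m; ΣN' = 216.3 kN/m; ΣW sinα = 69.2 kN/m
Resisting = 6.8 + 216.3·tan31.7° = 6.8 + 133.6 = 140.3 kN/m
FS = 140.3 / 69.2 = 2.027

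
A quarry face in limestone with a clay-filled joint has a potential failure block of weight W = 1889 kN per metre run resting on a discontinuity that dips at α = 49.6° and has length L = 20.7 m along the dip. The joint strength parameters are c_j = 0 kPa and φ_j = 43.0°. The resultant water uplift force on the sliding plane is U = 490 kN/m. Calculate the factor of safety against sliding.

Resolving the block weight along and normal to the plane and applying the Mohr–Coulomb strength on the joint:
N' = W cosα − U = 1889·cos49.6° − 490 = 734.3 kN/m
Driving force T = W sinα = 1889·sin49.6° = 1438.5 kN/m
Resisting force R = c_j·L + N'·tanφ_j = 0·20.7 + 734.3·tan43.0° = 0.0 + 684.7 = 684.7 kN/m
FS = R / T = 684.7 / 1438.5 = 0.476

FS = 0.48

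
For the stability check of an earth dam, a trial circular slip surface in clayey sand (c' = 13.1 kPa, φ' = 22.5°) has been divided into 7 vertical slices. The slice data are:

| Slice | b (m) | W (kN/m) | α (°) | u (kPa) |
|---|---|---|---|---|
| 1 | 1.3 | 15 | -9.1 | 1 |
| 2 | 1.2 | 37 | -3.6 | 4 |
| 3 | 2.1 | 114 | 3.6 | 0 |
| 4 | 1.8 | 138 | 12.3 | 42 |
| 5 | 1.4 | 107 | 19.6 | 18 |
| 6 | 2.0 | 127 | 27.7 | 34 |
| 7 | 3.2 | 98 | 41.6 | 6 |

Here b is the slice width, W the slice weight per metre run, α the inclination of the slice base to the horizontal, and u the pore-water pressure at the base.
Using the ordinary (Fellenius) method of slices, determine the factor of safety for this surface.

Ordinary method of slices: FS = Σ[c'·Δl_i + (W_i cosα_i − u_i·Δl_i)·tanφ'] / Σ W_i sinα_i, with Δl_i = b_i / cosα_i.
Slice 1: Δl = 1.3/cos(-9.1°) = 1.317 m; N'_1 = 15·cos(-9.1°) − 1·1.317 = 13.5; c'Δl = 17.25; W sinα = -2.4
Slice 2: Δl = 1.2/cos(-3.6°) = 1.202 m; N'_2 = 37·cos(-3.6°) − 4·1.202 = 32.1; c'Δl = 15.75; W sinα = -2.3
Slice 3: Δl = 2.1/cos3.6° = 2.104 m; N'_3 = 114·cos3.6° − 0·2.104 = 113.8; c'Δl = 27.56; W sinα = 7.2
Slice 4: Δl = 1.8/cos12.3° = 1.842 m; N'_4 = 138·cos12.3° − 42·1.842 = 57.5; c'Δl = 24.13; W sinα = 29.4
Slice 5: Δl = 1.4/cos19.6° = 1.486 m; N'_5 = 107·cos19.6° − 18·1.486 = 74.1; c'Δl = 19.47; W sinα = 35.9
Slice 6: Δl = 2.0/cos27.7° = 2.259 m; N'_6 = 127·cos27.7° − 34·2.259 = 35.6; c'Δl = 29.59; W sinα = 59.0
Slice 7: Δl = 3.2/cos41.6° = 4.279 m; N'_7 = 98·cos41.6° − 6·4.279 = 47.6; c'Δl = 56.06; W sinα = 65.1
Σc'Δl = 189.8 kN/m; ΣN' = 374.1 kN/m; ΣW sinα = 191.9 kN/m
Resisting = 189.8 + 374.1·tan22.5° = 189.8 + 155.0 = 344.8 kN/m
FS = 344.8 / 191.9 = 1.797

FS = 1.80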